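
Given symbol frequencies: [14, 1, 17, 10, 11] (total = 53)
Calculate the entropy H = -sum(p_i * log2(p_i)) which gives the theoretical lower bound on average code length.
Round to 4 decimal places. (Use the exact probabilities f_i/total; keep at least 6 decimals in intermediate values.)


Per-symbol terms -p_i * log2(p_i) with p_i = f_i/53:
  p = 14/53 = 0.264151: log2(p) = -1.920566, -p*log2(p) = 0.507319
  p = 1/53 = 0.018868: log2(p) = -5.727920, -p*log2(p) = 0.108074
  p = 17/53 = 0.320755: log2(p) = -1.640458, -p*log2(p) = 0.526185
  p = 10/53 = 0.188679: log2(p) = -2.405992, -p*log2(p) = 0.453961
  p = 11/53 = 0.207547: log2(p) = -2.268489, -p*log2(p) = 0.470818
H = 0.507319 + 0.108074 + 0.526185 + 0.453961 + 0.470818 = 2.066357

H = 2.0664 bits/symbol


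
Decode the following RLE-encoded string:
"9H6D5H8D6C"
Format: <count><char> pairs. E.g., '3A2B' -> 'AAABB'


Expanding each <count><char> pair:
  9H -> 'HHHHHHHHH'
  6D -> 'DDDDDD'
  5H -> 'HHHHH'
  8D -> 'DDDDDDDD'
  6C -> 'CCCCCC'

Decoded = HHHHHHHHHDDDDDDHHHHHDDDDDDDDCCCCCC


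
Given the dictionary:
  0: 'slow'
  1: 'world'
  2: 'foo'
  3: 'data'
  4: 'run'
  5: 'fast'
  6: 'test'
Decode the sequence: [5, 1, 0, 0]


Look up each index in the dictionary:
  5 -> 'fast'
  1 -> 'world'
  0 -> 'slow'
  0 -> 'slow'

Decoded: "fast world slow slow"


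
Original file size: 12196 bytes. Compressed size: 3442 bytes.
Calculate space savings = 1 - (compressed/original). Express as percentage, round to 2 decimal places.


ratio = compressed/original = 3442/12196 = 0.282224
savings = 1 - ratio = 1 - 0.282224 = 0.717776
as a percentage: 0.717776 * 100 = 71.78%

Space savings = 1 - 3442/12196 = 71.78%


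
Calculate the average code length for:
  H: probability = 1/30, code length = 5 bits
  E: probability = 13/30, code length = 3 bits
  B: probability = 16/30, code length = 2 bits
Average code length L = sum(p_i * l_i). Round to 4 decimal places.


Weighted contributions p_i * l_i:
  H: (1/30) * 5 = 5/30
  E: (13/30) * 3 = 39/30
  B: (16/30) * 2 = 32/30
Sum = (5 + 39 + 32)/30 = 76/30

L = 76/30 = 2.5333 bits/symbol


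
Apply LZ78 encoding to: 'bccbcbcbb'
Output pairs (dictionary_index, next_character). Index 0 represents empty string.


LZ78 encoding steps:
Dictionary: {0: ''}
Step 1: w='' (idx 0), next='b' -> output (0, 'b'), add 'b' as idx 1
Step 2: w='' (idx 0), next='c' -> output (0, 'c'), add 'c' as idx 2
Step 3: w='c' (idx 2), next='b' -> output (2, 'b'), add 'cb' as idx 3
Step 4: w='cb' (idx 3), next='c' -> output (3, 'c'), add 'cbc' as idx 4
Step 5: w='b' (idx 1), next='b' -> output (1, 'b'), add 'bb' as idx 5


Encoded: [(0, 'b'), (0, 'c'), (2, 'b'), (3, 'c'), (1, 'b')]


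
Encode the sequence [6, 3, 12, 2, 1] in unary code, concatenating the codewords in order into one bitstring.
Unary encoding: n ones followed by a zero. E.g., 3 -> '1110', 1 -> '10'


Encode each number as n ones followed by a terminating 0:
  6 -> 1111110 (7 bits)
  3 -> 1110 (4 bits)
  12 -> 1111111111110 (13 bits)
  2 -> 110 (3 bits)
  1 -> 10 (2 bits)
Total length = 7 + 4 + 13 + 3 + 2 = 29 bits.

Unary([6, 3, 12, 2, 1]) = 11111101110111111111111011010 (29 bits)


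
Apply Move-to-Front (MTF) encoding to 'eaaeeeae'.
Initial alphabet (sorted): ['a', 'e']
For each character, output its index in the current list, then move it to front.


MTF encoding:
'e': index 1 in ['a', 'e'] -> ['e', 'a']
'a': index 1 in ['e', 'a'] -> ['a', 'e']
'a': index 0 in ['a', 'e'] -> ['a', 'e']
'e': index 1 in ['a', 'e'] -> ['e', 'a']
'e': index 0 in ['e', 'a'] -> ['e', 'a']
'e': index 0 in ['e', 'a'] -> ['e', 'a']
'a': index 1 in ['e', 'a'] -> ['a', 'e']
'e': index 1 in ['a', 'e'] -> ['e', 'a']


Output: [1, 1, 0, 1, 0, 0, 1, 1]


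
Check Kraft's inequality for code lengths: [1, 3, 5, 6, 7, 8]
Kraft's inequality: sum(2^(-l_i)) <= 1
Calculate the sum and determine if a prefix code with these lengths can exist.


Sum = 2^(-1) + 2^(-3) + 2^(-5) + 2^(-6) + 2^(-7) + 2^(-8)
    = 0.5 + 0.125 + 0.03125 + 0.015625 + 0.0078125 + 0.00390625
    = 175/256 = 0.68359375
Since 0.68359375 <= 1, Kraft's inequality IS satisfied.
A prefix code with these lengths CAN exist.

Kraft sum = 0.68359375. Satisfied.


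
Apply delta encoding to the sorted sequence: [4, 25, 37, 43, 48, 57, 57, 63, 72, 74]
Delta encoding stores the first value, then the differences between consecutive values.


First value: 4
Deltas:
  25 - 4 = 21
  37 - 25 = 12
  43 - 37 = 6
  48 - 43 = 5
  57 - 48 = 9
  57 - 57 = 0
  63 - 57 = 6
  72 - 63 = 9
  74 - 72 = 2


Delta encoded: [4, 21, 12, 6, 5, 9, 0, 6, 9, 2]


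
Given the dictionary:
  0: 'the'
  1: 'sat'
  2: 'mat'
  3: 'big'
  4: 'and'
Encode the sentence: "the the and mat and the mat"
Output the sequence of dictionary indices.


Look up each word in the dictionary:
  'the' -> 0
  'the' -> 0
  'and' -> 4
  'mat' -> 2
  'and' -> 4
  'the' -> 0
  'mat' -> 2

Encoded: [0, 0, 4, 2, 4, 0, 2]


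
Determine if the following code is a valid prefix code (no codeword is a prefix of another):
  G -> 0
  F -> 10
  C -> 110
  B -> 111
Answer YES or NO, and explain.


Checking each pair (does one codeword prefix another?):
  G='0' vs F='10': no prefix
  G='0' vs C='110': no prefix
  G='0' vs B='111': no prefix
  F='10' vs G='0': no prefix
  F='10' vs C='110': no prefix
  F='10' vs B='111': no prefix
  C='110' vs G='0': no prefix
  C='110' vs F='10': no prefix
  C='110' vs B='111': no prefix
  B='111' vs G='0': no prefix
  B='111' vs F='10': no prefix
  B='111' vs C='110': no prefix
No violation found over all pairs.

YES -- this is a valid prefix code. No codeword is a prefix of any other codeword.


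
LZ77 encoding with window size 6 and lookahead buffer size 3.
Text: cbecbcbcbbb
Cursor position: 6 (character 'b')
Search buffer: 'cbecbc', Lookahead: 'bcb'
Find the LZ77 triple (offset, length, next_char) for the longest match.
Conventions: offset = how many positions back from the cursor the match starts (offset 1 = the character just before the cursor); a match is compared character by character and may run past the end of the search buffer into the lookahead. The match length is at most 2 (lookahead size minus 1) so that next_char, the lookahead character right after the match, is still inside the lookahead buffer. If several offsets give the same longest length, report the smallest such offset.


Try each offset into the search buffer:
  offset=1 (pos 5, char 'c'): match length 0
  offset=2 (pos 4, char 'b'): match length 2
  offset=3 (pos 3, char 'c'): match length 0
  offset=4 (pos 2, char 'e'): match length 0
  offset=5 (pos 1, char 'b'): match length 1
  offset=6 (pos 0, char 'c'): match length 0
Longest match has length 2 at offset 2.
next_char = character at position 6 + 2 = 8 -> 'b'

Best match: offset=2, length=2 (matching 'bc' starting at position 4)
LZ77 triple: (2, 2, 'b')


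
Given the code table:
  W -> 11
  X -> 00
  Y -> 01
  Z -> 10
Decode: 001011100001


Decoding:
00 -> X
10 -> Z
11 -> W
10 -> Z
00 -> X
01 -> Y


Result: XZWZXY


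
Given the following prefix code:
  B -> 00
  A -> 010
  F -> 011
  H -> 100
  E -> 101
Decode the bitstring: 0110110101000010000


Decoding step by step:
Bits 011 -> F
Bits 011 -> F
Bits 010 -> A
Bits 100 -> H
Bits 00 -> B
Bits 100 -> H
Bits 00 -> B


Decoded message: FFAHBHB


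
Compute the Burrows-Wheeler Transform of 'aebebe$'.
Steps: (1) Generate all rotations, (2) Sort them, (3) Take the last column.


Rotations (sorted):
  0: $aebebe -> last char: e
  1: aebebe$ -> last char: $
  2: be$aebe -> last char: e
  3: bebe$ae -> last char: e
  4: e$aebeb -> last char: b
  5: ebe$aeb -> last char: b
  6: ebebe$a -> last char: a


BWT = e$eebba


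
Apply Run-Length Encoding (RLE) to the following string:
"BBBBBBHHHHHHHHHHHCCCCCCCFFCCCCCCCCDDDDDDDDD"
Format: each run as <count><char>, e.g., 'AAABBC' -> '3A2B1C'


Scanning runs left to right:
  i=0: run of 'B' x 6 -> '6B'
  i=6: run of 'H' x 11 -> '11H'
  i=17: run of 'C' x 7 -> '7C'
  i=24: run of 'F' x 2 -> '2F'
  i=26: run of 'C' x 8 -> '8C'
  i=34: run of 'D' x 9 -> '9D'

RLE = 6B11H7C2F8C9D


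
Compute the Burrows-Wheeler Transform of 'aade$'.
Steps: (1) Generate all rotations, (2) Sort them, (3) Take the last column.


Rotations (sorted):
  0: $aade -> last char: e
  1: aade$ -> last char: $
  2: ade$a -> last char: a
  3: de$aa -> last char: a
  4: e$aad -> last char: d


BWT = e$aad


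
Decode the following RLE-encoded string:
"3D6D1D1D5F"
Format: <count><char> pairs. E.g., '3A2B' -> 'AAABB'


Expanding each <count><char> pair:
  3D -> 'DDD'
  6D -> 'DDDDDD'
  1D -> 'D'
  1D -> 'D'
  5F -> 'FFFFF'

Decoded = DDDDDDDDDDDFFFFF


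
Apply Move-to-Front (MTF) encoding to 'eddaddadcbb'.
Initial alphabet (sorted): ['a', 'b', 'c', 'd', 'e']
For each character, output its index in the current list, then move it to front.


MTF encoding:
'e': index 4 in ['a', 'b', 'c', 'd', 'e'] -> ['e', 'a', 'b', 'c', 'd']
'd': index 4 in ['e', 'a', 'b', 'c', 'd'] -> ['d', 'e', 'a', 'b', 'c']
'd': index 0 in ['d', 'e', 'a', 'b', 'c'] -> ['d', 'e', 'a', 'b', 'c']
'a': index 2 in ['d', 'e', 'a', 'b', 'c'] -> ['a', 'd', 'e', 'b', 'c']
'd': index 1 in ['a', 'd', 'e', 'b', 'c'] -> ['d', 'a', 'e', 'b', 'c']
'd': index 0 in ['d', 'a', 'e', 'b', 'c'] -> ['d', 'a', 'e', 'b', 'c']
'a': index 1 in ['d', 'a', 'e', 'b', 'c'] -> ['a', 'd', 'e', 'b', 'c']
'd': index 1 in ['a', 'd', 'e', 'b', 'c'] -> ['d', 'a', 'e', 'b', 'c']
'c': index 4 in ['d', 'a', 'e', 'b', 'c'] -> ['c', 'd', 'a', 'e', 'b']
'b': index 4 in ['c', 'd', 'a', 'e', 'b'] -> ['b', 'c', 'd', 'a', 'e']
'b': index 0 in ['b', 'c', 'd', 'a', 'e'] -> ['b', 'c', 'd', 'a', 'e']


Output: [4, 4, 0, 2, 1, 0, 1, 1, 4, 4, 0]


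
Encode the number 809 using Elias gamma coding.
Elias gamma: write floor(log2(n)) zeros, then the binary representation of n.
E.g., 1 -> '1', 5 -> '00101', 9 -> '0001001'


num_bits = floor(log2(809)) + 1 = 10
leading_zeros = num_bits - 1 = 9
binary(809) = 1100101001

Elias gamma(809) = '000000000' + '1100101001' = 0000000001100101001 (19 bits)


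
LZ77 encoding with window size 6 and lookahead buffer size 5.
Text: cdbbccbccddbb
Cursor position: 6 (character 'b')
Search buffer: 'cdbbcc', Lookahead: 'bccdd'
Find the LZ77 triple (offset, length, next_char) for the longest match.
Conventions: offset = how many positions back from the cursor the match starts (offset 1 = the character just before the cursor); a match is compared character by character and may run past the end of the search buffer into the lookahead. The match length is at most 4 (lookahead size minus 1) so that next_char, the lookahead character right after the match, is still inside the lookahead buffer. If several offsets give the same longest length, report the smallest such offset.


Try each offset into the search buffer:
  offset=1 (pos 5, char 'c'): match length 0
  offset=2 (pos 4, char 'c'): match length 0
  offset=3 (pos 3, char 'b'): match length 3
  offset=4 (pos 2, char 'b'): match length 1
  offset=5 (pos 1, char 'd'): match length 0
  offset=6 (pos 0, char 'c'): match length 0
Longest match has length 3 at offset 3.
next_char = character at position 6 + 3 = 9 -> 'd'

Best match: offset=3, length=3 (matching 'bcc' starting at position 3)
LZ77 triple: (3, 3, 'd')


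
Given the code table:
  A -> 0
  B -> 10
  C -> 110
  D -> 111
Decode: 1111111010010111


Decoding:
111 -> D
111 -> D
10 -> B
10 -> B
0 -> A
10 -> B
111 -> D


Result: DDBBABD


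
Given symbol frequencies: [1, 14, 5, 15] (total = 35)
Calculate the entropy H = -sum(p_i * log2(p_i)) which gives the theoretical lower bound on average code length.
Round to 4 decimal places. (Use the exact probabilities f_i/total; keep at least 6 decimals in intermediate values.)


Per-symbol terms -p_i * log2(p_i) with p_i = f_i/35:
  p = 1/35 = 0.028571: log2(p) = -5.129283, -p*log2(p) = 0.146551
  p = 14/35 = 0.400000: log2(p) = -1.321928, -p*log2(p) = 0.528771
  p = 5/35 = 0.142857: log2(p) = -2.807355, -p*log2(p) = 0.401051
  p = 15/35 = 0.428571: log2(p) = -1.222392, -p*log2(p) = 0.523882
H = 0.146551 + 0.528771 + 0.401051 + 0.523882 = 1.600255

H = 1.6003 bits/symbol


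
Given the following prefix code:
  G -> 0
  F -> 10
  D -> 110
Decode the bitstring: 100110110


Decoding step by step:
Bits 10 -> F
Bits 0 -> G
Bits 110 -> D
Bits 110 -> D


Decoded message: FGDD


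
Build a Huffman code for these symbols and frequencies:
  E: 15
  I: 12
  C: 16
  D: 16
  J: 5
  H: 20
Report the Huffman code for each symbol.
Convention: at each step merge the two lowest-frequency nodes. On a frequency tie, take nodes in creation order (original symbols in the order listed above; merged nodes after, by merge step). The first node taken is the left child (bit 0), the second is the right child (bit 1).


Huffman tree construction:
Step 1: Merge J(5) + I(12) = 17
Step 2: Merge E(15) + C(16) = 31
Step 3: Merge D(16) + (J+I)(17) = 33
Step 4: Merge H(20) + (E+C)(31) = 51
Step 5: Merge (D+(J+I))(33) + (H+(E+C))(51) = 84
Read each symbol's code off the tree from the root (left child = 0, right child = 1).

Codes:
  E: 110 (length 3)
  I: 011 (length 3)
  C: 111 (length 3)
  D: 00 (length 2)
  J: 010 (length 3)
  H: 10 (length 2)
Average code length: 216/84 = 2.5714 bits/symbol


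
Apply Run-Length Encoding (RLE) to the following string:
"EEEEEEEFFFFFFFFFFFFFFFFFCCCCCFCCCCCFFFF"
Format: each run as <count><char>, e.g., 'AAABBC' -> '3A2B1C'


Scanning runs left to right:
  i=0: run of 'E' x 7 -> '7E'
  i=7: run of 'F' x 17 -> '17F'
  i=24: run of 'C' x 5 -> '5C'
  i=29: run of 'F' x 1 -> '1F'
  i=30: run of 'C' x 5 -> '5C'
  i=35: run of 'F' x 4 -> '4F'

RLE = 7E17F5C1F5C4F


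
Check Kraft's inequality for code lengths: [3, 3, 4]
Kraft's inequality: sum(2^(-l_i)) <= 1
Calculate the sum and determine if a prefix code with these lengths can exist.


Sum = 2^(-3) + 2^(-3) + 2^(-4)
    = 0.125 + 0.125 + 0.0625
    = 5/16 = 0.3125
Since 0.3125 <= 1, Kraft's inequality IS satisfied.
A prefix code with these lengths CAN exist.

Kraft sum = 0.3125. Satisfied.


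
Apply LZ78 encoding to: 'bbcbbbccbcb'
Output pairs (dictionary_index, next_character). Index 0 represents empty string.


LZ78 encoding steps:
Dictionary: {0: ''}
Step 1: w='' (idx 0), next='b' -> output (0, 'b'), add 'b' as idx 1
Step 2: w='b' (idx 1), next='c' -> output (1, 'c'), add 'bc' as idx 2
Step 3: w='b' (idx 1), next='b' -> output (1, 'b'), add 'bb' as idx 3
Step 4: w='bc' (idx 2), next='c' -> output (2, 'c'), add 'bcc' as idx 4
Step 5: w='bc' (idx 2), next='b' -> output (2, 'b'), add 'bcb' as idx 5


Encoded: [(0, 'b'), (1, 'c'), (1, 'b'), (2, 'c'), (2, 'b')]


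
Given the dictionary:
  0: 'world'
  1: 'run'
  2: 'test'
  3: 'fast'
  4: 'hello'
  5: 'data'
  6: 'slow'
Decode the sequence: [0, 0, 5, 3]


Look up each index in the dictionary:
  0 -> 'world'
  0 -> 'world'
  5 -> 'data'
  3 -> 'fast'

Decoded: "world world data fast"


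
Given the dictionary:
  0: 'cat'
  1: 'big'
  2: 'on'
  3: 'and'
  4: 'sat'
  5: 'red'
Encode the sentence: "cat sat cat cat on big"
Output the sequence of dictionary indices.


Look up each word in the dictionary:
  'cat' -> 0
  'sat' -> 4
  'cat' -> 0
  'cat' -> 0
  'on' -> 2
  'big' -> 1

Encoded: [0, 4, 0, 0, 2, 1]


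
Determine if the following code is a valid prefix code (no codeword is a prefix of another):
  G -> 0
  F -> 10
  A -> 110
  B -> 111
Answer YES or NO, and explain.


Checking each pair (does one codeword prefix another?):
  G='0' vs F='10': no prefix
  G='0' vs A='110': no prefix
  G='0' vs B='111': no prefix
  F='10' vs G='0': no prefix
  F='10' vs A='110': no prefix
  F='10' vs B='111': no prefix
  A='110' vs G='0': no prefix
  A='110' vs F='10': no prefix
  A='110' vs B='111': no prefix
  B='111' vs G='0': no prefix
  B='111' vs F='10': no prefix
  B='111' vs A='110': no prefix
No violation found over all pairs.

YES -- this is a valid prefix code. No codeword is a prefix of any other codeword.


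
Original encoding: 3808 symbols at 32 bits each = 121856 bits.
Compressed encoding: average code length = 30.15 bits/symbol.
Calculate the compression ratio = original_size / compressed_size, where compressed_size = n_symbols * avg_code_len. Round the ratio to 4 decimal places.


original_size = n_symbols * orig_bits = 3808 * 32 = 121856 bits
compressed_size = n_symbols * avg_code_len = 3808 * 30.15 = 114811.2 bits
ratio = original_size / compressed_size = 121856 / 114811.2 = 1.0614

Compression ratio = 1.0614


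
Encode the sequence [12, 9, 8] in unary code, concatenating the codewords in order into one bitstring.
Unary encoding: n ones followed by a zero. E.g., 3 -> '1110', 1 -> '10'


Encode each number as n ones followed by a terminating 0:
  12 -> 1111111111110 (13 bits)
  9 -> 1111111110 (10 bits)
  8 -> 111111110 (9 bits)
Total length = 13 + 10 + 9 = 32 bits.

Unary([12, 9, 8]) = 11111111111101111111110111111110 (32 bits)


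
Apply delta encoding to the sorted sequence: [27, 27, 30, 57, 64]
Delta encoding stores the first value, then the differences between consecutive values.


First value: 27
Deltas:
  27 - 27 = 0
  30 - 27 = 3
  57 - 30 = 27
  64 - 57 = 7


Delta encoded: [27, 0, 3, 27, 7]


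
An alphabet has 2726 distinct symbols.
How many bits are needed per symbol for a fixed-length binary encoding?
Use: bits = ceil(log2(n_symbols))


log2(2726) = 11.4126
Bracket: 2^11 = 2048 < 2726 <= 2^12 = 4096
So ceil(log2(2726)) = 12

bits = ceil(log2(2726)) = ceil(11.4126) = 12 bits


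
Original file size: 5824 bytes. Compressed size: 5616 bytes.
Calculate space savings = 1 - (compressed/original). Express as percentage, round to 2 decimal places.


ratio = compressed/original = 5616/5824 = 0.964286
savings = 1 - ratio = 1 - 0.964286 = 0.035714
as a percentage: 0.035714 * 100 = 3.57%

Space savings = 1 - 5616/5824 = 3.57%


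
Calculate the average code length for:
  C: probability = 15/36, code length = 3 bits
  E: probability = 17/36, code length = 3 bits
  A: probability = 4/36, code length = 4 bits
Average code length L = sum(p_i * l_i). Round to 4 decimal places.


Weighted contributions p_i * l_i:
  C: (15/36) * 3 = 45/36
  E: (17/36) * 3 = 51/36
  A: (4/36) * 4 = 16/36
Sum = (45 + 51 + 16)/36 = 112/36

L = 112/36 = 3.1111 bits/symbol


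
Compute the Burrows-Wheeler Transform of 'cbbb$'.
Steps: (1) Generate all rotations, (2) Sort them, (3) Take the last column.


Rotations (sorted):
  0: $cbbb -> last char: b
  1: b$cbb -> last char: b
  2: bb$cb -> last char: b
  3: bbb$c -> last char: c
  4: cbbb$ -> last char: $


BWT = bbbc$


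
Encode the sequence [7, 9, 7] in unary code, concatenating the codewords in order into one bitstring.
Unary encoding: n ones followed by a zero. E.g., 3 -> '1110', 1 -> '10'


Encode each number as n ones followed by a terminating 0:
  7 -> 11111110 (8 bits)
  9 -> 1111111110 (10 bits)
  7 -> 11111110 (8 bits)
Total length = 8 + 10 + 8 = 26 bits.

Unary([7, 9, 7]) = 11111110111111111011111110 (26 bits)


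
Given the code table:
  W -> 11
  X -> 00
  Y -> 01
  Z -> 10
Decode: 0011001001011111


Decoding:
00 -> X
11 -> W
00 -> X
10 -> Z
01 -> Y
01 -> Y
11 -> W
11 -> W


Result: XWXZYYWW


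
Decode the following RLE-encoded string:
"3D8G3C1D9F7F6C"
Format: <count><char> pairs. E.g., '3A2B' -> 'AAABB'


Expanding each <count><char> pair:
  3D -> 'DDD'
  8G -> 'GGGGGGGG'
  3C -> 'CCC'
  1D -> 'D'
  9F -> 'FFFFFFFFF'
  7F -> 'FFFFFFF'
  6C -> 'CCCCCC'

Decoded = DDDGGGGGGGGCCCDFFFFFFFFFFFFFFFFCCCCCC


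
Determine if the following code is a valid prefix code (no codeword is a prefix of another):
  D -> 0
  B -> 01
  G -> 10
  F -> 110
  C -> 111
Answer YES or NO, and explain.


Checking each pair (does one codeword prefix another?):
  D='0' vs B='01': prefix -- VIOLATION

NO -- this is NOT a valid prefix code. D (0) is a prefix of B (01).


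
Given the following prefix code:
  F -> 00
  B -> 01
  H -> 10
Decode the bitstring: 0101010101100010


Decoding step by step:
Bits 01 -> B
Bits 01 -> B
Bits 01 -> B
Bits 01 -> B
Bits 01 -> B
Bits 10 -> H
Bits 00 -> F
Bits 10 -> H


Decoded message: BBBBBHFH


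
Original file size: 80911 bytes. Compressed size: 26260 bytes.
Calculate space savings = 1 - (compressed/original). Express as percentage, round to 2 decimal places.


ratio = compressed/original = 26260/80911 = 0.324554
savings = 1 - ratio = 1 - 0.324554 = 0.675446
as a percentage: 0.675446 * 100 = 67.54%

Space savings = 1 - 26260/80911 = 67.54%


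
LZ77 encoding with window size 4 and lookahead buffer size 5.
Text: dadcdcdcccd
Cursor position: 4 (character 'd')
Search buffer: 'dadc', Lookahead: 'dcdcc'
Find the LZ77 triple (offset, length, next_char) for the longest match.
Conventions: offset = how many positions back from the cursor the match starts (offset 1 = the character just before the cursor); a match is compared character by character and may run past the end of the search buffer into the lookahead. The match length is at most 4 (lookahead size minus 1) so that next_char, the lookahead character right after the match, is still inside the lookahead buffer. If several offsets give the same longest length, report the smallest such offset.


Try each offset into the search buffer:
  offset=1 (pos 3, char 'c'): match length 0
  offset=2 (pos 2, char 'd'): match length 4
  offset=3 (pos 1, char 'a'): match length 0
  offset=4 (pos 0, char 'd'): match length 1
Longest match has length 4 at offset 2.
next_char = character at position 4 + 4 = 8 -> 'c'

Best match: offset=2, length=4 (matching 'dcdc' starting at position 2)
LZ77 triple: (2, 4, 'c')


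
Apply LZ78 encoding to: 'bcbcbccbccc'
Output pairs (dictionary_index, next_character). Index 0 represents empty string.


LZ78 encoding steps:
Dictionary: {0: ''}
Step 1: w='' (idx 0), next='b' -> output (0, 'b'), add 'b' as idx 1
Step 2: w='' (idx 0), next='c' -> output (0, 'c'), add 'c' as idx 2
Step 3: w='b' (idx 1), next='c' -> output (1, 'c'), add 'bc' as idx 3
Step 4: w='bc' (idx 3), next='c' -> output (3, 'c'), add 'bcc' as idx 4
Step 5: w='bcc' (idx 4), next='c' -> output (4, 'c'), add 'bccc' as idx 5


Encoded: [(0, 'b'), (0, 'c'), (1, 'c'), (3, 'c'), (4, 'c')]


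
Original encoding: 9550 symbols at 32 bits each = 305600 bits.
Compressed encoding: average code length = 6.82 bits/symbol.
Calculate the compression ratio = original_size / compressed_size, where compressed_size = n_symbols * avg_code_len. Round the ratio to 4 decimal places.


original_size = n_symbols * orig_bits = 9550 * 32 = 305600 bits
compressed_size = n_symbols * avg_code_len = 9550 * 6.82 = 65131.0 bits
ratio = original_size / compressed_size = 305600 / 65131.0 = 4.6921

Compression ratio = 4.6921


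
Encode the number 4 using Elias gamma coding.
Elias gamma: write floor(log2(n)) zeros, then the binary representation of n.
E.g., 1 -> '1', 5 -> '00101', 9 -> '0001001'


num_bits = floor(log2(4)) + 1 = 3
leading_zeros = num_bits - 1 = 2
binary(4) = 100

Elias gamma(4) = '00' + '100' = 00100 (5 bits)


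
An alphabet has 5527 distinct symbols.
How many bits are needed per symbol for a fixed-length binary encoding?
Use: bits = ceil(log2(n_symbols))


log2(5527) = 12.4323
Bracket: 2^12 = 4096 < 5527 <= 2^13 = 8192
So ceil(log2(5527)) = 13

bits = ceil(log2(5527)) = ceil(12.4323) = 13 bits


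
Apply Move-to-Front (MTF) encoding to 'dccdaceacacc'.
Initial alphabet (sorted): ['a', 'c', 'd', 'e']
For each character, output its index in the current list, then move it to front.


MTF encoding:
'd': index 2 in ['a', 'c', 'd', 'e'] -> ['d', 'a', 'c', 'e']
'c': index 2 in ['d', 'a', 'c', 'e'] -> ['c', 'd', 'a', 'e']
'c': index 0 in ['c', 'd', 'a', 'e'] -> ['c', 'd', 'a', 'e']
'd': index 1 in ['c', 'd', 'a', 'e'] -> ['d', 'c', 'a', 'e']
'a': index 2 in ['d', 'c', 'a', 'e'] -> ['a', 'd', 'c', 'e']
'c': index 2 in ['a', 'd', 'c', 'e'] -> ['c', 'a', 'd', 'e']
'e': index 3 in ['c', 'a', 'd', 'e'] -> ['e', 'c', 'a', 'd']
'a': index 2 in ['e', 'c', 'a', 'd'] -> ['a', 'e', 'c', 'd']
'c': index 2 in ['a', 'e', 'c', 'd'] -> ['c', 'a', 'e', 'd']
'a': index 1 in ['c', 'a', 'e', 'd'] -> ['a', 'c', 'e', 'd']
'c': index 1 in ['a', 'c', 'e', 'd'] -> ['c', 'a', 'e', 'd']
'c': index 0 in ['c', 'a', 'e', 'd'] -> ['c', 'a', 'e', 'd']


Output: [2, 2, 0, 1, 2, 2, 3, 2, 2, 1, 1, 0]


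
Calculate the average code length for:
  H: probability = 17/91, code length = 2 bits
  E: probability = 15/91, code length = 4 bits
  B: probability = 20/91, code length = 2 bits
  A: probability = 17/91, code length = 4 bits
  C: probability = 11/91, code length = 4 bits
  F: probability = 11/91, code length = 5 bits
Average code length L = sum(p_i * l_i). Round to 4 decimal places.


Weighted contributions p_i * l_i:
  H: (17/91) * 2 = 34/91
  E: (15/91) * 4 = 60/91
  B: (20/91) * 2 = 40/91
  A: (17/91) * 4 = 68/91
  C: (11/91) * 4 = 44/91
  F: (11/91) * 5 = 55/91
Sum = (34 + 60 + 40 + 68 + 44 + 55)/91 = 301/91

L = 301/91 = 3.3077 bits/symbol


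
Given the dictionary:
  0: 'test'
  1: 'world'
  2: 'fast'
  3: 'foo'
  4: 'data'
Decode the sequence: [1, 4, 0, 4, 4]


Look up each index in the dictionary:
  1 -> 'world'
  4 -> 'data'
  0 -> 'test'
  4 -> 'data'
  4 -> 'data'

Decoded: "world data test data data"


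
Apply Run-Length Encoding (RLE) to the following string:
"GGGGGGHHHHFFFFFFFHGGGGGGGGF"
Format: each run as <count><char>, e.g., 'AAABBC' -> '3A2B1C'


Scanning runs left to right:
  i=0: run of 'G' x 6 -> '6G'
  i=6: run of 'H' x 4 -> '4H'
  i=10: run of 'F' x 7 -> '7F'
  i=17: run of 'H' x 1 -> '1H'
  i=18: run of 'G' x 8 -> '8G'
  i=26: run of 'F' x 1 -> '1F'

RLE = 6G4H7F1H8G1F


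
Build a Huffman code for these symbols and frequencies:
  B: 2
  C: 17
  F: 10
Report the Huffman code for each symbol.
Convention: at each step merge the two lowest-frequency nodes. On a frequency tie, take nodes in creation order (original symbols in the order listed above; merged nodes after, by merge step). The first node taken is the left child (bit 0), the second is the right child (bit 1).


Huffman tree construction:
Step 1: Merge B(2) + F(10) = 12
Step 2: Merge (B+F)(12) + C(17) = 29
Read each symbol's code off the tree from the root (left child = 0, right child = 1).

Codes:
  B: 00 (length 2)
  C: 1 (length 1)
  F: 01 (length 2)
Average code length: 41/29 = 1.4138 bits/symbol


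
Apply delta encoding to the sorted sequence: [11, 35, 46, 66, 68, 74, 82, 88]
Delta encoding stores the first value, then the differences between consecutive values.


First value: 11
Deltas:
  35 - 11 = 24
  46 - 35 = 11
  66 - 46 = 20
  68 - 66 = 2
  74 - 68 = 6
  82 - 74 = 8
  88 - 82 = 6


Delta encoded: [11, 24, 11, 20, 2, 6, 8, 6]


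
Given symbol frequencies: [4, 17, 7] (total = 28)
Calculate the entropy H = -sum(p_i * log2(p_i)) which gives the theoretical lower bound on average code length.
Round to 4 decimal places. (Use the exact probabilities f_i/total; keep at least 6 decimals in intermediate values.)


Per-symbol terms -p_i * log2(p_i) with p_i = f_i/28:
  p = 4/28 = 0.142857: log2(p) = -2.807355, -p*log2(p) = 0.401051
  p = 17/28 = 0.607143: log2(p) = -0.719892, -p*log2(p) = 0.437077
  p = 7/28 = 0.250000: log2(p) = -2.000000, -p*log2(p) = 0.500000
H = 0.401051 + 0.437077 + 0.500000 = 1.338128

H = 1.3381 bits/symbol


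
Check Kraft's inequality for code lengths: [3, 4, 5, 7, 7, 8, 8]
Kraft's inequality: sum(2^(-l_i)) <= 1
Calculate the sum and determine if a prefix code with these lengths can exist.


Sum = 2^(-3) + 2^(-4) + 2^(-5) + 2^(-7) + 2^(-7) + 2^(-8) + 2^(-8)
    = 0.125 + 0.0625 + 0.03125 + 0.0078125 + 0.0078125 + 0.00390625 + 0.00390625
    = 62/256 = 0.2421875
Since 0.2421875 <= 1, Kraft's inequality IS satisfied.
A prefix code with these lengths CAN exist.

Kraft sum = 0.2421875. Satisfied.


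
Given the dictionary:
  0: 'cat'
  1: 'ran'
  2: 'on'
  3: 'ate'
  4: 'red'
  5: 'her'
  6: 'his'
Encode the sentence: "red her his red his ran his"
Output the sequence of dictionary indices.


Look up each word in the dictionary:
  'red' -> 4
  'her' -> 5
  'his' -> 6
  'red' -> 4
  'his' -> 6
  'ran' -> 1
  'his' -> 6

Encoded: [4, 5, 6, 4, 6, 1, 6]


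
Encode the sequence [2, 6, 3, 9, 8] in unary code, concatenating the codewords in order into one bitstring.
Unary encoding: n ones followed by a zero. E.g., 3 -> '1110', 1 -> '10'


Encode each number as n ones followed by a terminating 0:
  2 -> 110 (3 bits)
  6 -> 1111110 (7 bits)
  3 -> 1110 (4 bits)
  9 -> 1111111110 (10 bits)
  8 -> 111111110 (9 bits)
Total length = 3 + 7 + 4 + 10 + 9 = 33 bits.

Unary([2, 6, 3, 9, 8]) = 110111111011101111111110111111110 (33 bits)


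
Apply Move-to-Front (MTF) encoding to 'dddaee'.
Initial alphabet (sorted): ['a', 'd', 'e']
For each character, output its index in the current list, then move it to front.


MTF encoding:
'd': index 1 in ['a', 'd', 'e'] -> ['d', 'a', 'e']
'd': index 0 in ['d', 'a', 'e'] -> ['d', 'a', 'e']
'd': index 0 in ['d', 'a', 'e'] -> ['d', 'a', 'e']
'a': index 1 in ['d', 'a', 'e'] -> ['a', 'd', 'e']
'e': index 2 in ['a', 'd', 'e'] -> ['e', 'a', 'd']
'e': index 0 in ['e', 'a', 'd'] -> ['e', 'a', 'd']


Output: [1, 0, 0, 1, 2, 0]


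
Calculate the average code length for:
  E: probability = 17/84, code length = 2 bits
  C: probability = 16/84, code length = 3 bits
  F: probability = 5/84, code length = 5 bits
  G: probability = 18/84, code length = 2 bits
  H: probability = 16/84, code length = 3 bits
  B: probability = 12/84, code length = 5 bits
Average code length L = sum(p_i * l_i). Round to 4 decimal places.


Weighted contributions p_i * l_i:
  E: (17/84) * 2 = 34/84
  C: (16/84) * 3 = 48/84
  F: (5/84) * 5 = 25/84
  G: (18/84) * 2 = 36/84
  H: (16/84) * 3 = 48/84
  B: (12/84) * 5 = 60/84
Sum = (34 + 48 + 25 + 36 + 48 + 60)/84 = 251/84

L = 251/84 = 2.9881 bits/symbol


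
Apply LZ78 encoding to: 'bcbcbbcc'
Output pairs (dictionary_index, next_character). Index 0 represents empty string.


LZ78 encoding steps:
Dictionary: {0: ''}
Step 1: w='' (idx 0), next='b' -> output (0, 'b'), add 'b' as idx 1
Step 2: w='' (idx 0), next='c' -> output (0, 'c'), add 'c' as idx 2
Step 3: w='b' (idx 1), next='c' -> output (1, 'c'), add 'bc' as idx 3
Step 4: w='b' (idx 1), next='b' -> output (1, 'b'), add 'bb' as idx 4
Step 5: w='c' (idx 2), next='c' -> output (2, 'c'), add 'cc' as idx 5


Encoded: [(0, 'b'), (0, 'c'), (1, 'c'), (1, 'b'), (2, 'c')]


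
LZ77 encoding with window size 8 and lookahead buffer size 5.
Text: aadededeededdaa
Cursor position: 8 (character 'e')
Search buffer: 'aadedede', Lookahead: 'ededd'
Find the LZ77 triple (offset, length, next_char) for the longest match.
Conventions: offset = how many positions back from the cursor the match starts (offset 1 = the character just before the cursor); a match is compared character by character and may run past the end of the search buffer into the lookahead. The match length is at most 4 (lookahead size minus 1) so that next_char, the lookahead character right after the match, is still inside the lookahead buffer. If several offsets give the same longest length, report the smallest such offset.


Try each offset into the search buffer:
  offset=1 (pos 7, char 'e'): match length 1
  offset=2 (pos 6, char 'd'): match length 0
  offset=3 (pos 5, char 'e'): match length 3
  offset=4 (pos 4, char 'd'): match length 0
  offset=5 (pos 3, char 'e'): match length 4
  offset=6 (pos 2, char 'd'): match length 0
  offset=7 (pos 1, char 'a'): match length 0
  offset=8 (pos 0, char 'a'): match length 0
Longest match has length 4 at offset 5.
next_char = character at position 8 + 4 = 12 -> 'd'

Best match: offset=5, length=4 (matching 'eded' starting at position 3)
LZ77 triple: (5, 4, 'd')


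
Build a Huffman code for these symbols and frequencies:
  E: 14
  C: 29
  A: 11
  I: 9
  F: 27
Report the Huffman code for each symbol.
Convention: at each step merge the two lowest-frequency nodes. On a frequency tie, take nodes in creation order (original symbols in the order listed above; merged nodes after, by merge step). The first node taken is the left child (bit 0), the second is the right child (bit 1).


Huffman tree construction:
Step 1: Merge I(9) + A(11) = 20
Step 2: Merge E(14) + (I+A)(20) = 34
Step 3: Merge F(27) + C(29) = 56
Step 4: Merge (E+(I+A))(34) + (F+C)(56) = 90
Read each symbol's code off the tree from the root (left child = 0, right child = 1).

Codes:
  E: 00 (length 2)
  C: 11 (length 2)
  A: 011 (length 3)
  I: 010 (length 3)
  F: 10 (length 2)
Average code length: 200/90 = 2.2222 bits/symbol


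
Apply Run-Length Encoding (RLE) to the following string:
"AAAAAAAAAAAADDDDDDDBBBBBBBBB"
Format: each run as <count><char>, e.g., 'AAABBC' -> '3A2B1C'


Scanning runs left to right:
  i=0: run of 'A' x 12 -> '12A'
  i=12: run of 'D' x 7 -> '7D'
  i=19: run of 'B' x 9 -> '9B'

RLE = 12A7D9B


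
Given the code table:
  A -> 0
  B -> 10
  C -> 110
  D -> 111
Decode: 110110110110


Decoding:
110 -> C
110 -> C
110 -> C
110 -> C


Result: CCCC


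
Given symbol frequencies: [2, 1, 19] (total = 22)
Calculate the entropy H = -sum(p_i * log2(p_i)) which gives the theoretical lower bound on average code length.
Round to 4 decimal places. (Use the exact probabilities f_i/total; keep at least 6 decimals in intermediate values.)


Per-symbol terms -p_i * log2(p_i) with p_i = f_i/22:
  p = 2/22 = 0.090909: log2(p) = -3.459432, -p*log2(p) = 0.314494
  p = 1/22 = 0.045455: log2(p) = -4.459432, -p*log2(p) = 0.202701
  p = 19/22 = 0.863636: log2(p) = -0.211504, -p*log2(p) = 0.182663
H = 0.314494 + 0.202701 + 0.182663 = 0.699858

H = 0.6999 bits/symbol


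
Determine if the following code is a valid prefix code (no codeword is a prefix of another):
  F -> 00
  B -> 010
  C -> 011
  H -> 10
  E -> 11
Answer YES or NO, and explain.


Checking each pair (does one codeword prefix another?):
  F='00' vs B='010': no prefix
  F='00' vs C='011': no prefix
  F='00' vs H='10': no prefix
  F='00' vs E='11': no prefix
  B='010' vs F='00': no prefix
  B='010' vs C='011': no prefix
  B='010' vs H='10': no prefix
  B='010' vs E='11': no prefix
  C='011' vs F='00': no prefix
  C='011' vs B='010': no prefix
  C='011' vs H='10': no prefix
  C='011' vs E='11': no prefix
  H='10' vs F='00': no prefix
  H='10' vs B='010': no prefix
  H='10' vs C='011': no prefix
  H='10' vs E='11': no prefix
  E='11' vs F='00': no prefix
  E='11' vs B='010': no prefix
  E='11' vs C='011': no prefix
  E='11' vs H='10': no prefix
No violation found over all pairs.

YES -- this is a valid prefix code. No codeword is a prefix of any other codeword.


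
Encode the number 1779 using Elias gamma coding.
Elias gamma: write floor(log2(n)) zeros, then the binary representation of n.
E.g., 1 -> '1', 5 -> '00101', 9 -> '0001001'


num_bits = floor(log2(1779)) + 1 = 11
leading_zeros = num_bits - 1 = 10
binary(1779) = 11011110011

Elias gamma(1779) = '0000000000' + '11011110011' = 000000000011011110011 (21 bits)


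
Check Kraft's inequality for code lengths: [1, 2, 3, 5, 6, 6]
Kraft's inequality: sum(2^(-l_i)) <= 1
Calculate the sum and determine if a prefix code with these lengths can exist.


Sum = 2^(-1) + 2^(-2) + 2^(-3) + 2^(-5) + 2^(-6) + 2^(-6)
    = 0.5 + 0.25 + 0.125 + 0.03125 + 0.015625 + 0.015625
    = 60/64 = 0.9375
Since 0.9375 <= 1, Kraft's inequality IS satisfied.
A prefix code with these lengths CAN exist.

Kraft sum = 0.9375. Satisfied.


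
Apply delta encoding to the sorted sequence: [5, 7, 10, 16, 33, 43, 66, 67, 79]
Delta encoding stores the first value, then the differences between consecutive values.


First value: 5
Deltas:
  7 - 5 = 2
  10 - 7 = 3
  16 - 10 = 6
  33 - 16 = 17
  43 - 33 = 10
  66 - 43 = 23
  67 - 66 = 1
  79 - 67 = 12


Delta encoded: [5, 2, 3, 6, 17, 10, 23, 1, 12]


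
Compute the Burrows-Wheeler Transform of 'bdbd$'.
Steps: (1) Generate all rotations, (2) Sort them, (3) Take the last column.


Rotations (sorted):
  0: $bdbd -> last char: d
  1: bd$bd -> last char: d
  2: bdbd$ -> last char: $
  3: d$bdb -> last char: b
  4: dbd$b -> last char: b


BWT = dd$bb


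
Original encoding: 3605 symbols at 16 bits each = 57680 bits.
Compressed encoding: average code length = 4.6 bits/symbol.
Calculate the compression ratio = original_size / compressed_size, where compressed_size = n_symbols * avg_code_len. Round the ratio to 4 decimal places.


original_size = n_symbols * orig_bits = 3605 * 16 = 57680 bits
compressed_size = n_symbols * avg_code_len = 3605 * 4.6 = 16583.0 bits
ratio = original_size / compressed_size = 57680 / 16583.0 = 3.4783

Compression ratio = 3.4783


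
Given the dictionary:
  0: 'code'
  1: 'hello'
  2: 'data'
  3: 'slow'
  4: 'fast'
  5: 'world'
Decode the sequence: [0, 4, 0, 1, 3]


Look up each index in the dictionary:
  0 -> 'code'
  4 -> 'fast'
  0 -> 'code'
  1 -> 'hello'
  3 -> 'slow'

Decoded: "code fast code hello slow"


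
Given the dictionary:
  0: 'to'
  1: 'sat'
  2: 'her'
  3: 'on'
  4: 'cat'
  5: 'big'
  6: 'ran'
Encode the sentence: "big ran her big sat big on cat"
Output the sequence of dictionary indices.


Look up each word in the dictionary:
  'big' -> 5
  'ran' -> 6
  'her' -> 2
  'big' -> 5
  'sat' -> 1
  'big' -> 5
  'on' -> 3
  'cat' -> 4

Encoded: [5, 6, 2, 5, 1, 5, 3, 4]


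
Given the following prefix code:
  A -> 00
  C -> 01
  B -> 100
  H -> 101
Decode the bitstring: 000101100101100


Decoding step by step:
Bits 00 -> A
Bits 01 -> C
Bits 01 -> C
Bits 100 -> B
Bits 101 -> H
Bits 100 -> B


Decoded message: ACCBHB


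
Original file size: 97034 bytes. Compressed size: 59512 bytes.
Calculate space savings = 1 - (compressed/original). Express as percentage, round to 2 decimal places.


ratio = compressed/original = 59512/97034 = 0.613311
savings = 1 - ratio = 1 - 0.613311 = 0.386689
as a percentage: 0.386689 * 100 = 38.67%

Space savings = 1 - 59512/97034 = 38.67%


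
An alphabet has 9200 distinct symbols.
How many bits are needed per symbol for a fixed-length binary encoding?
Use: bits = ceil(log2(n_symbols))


log2(9200) = 13.1674
Bracket: 2^13 = 8192 < 9200 <= 2^14 = 16384
So ceil(log2(9200)) = 14

bits = ceil(log2(9200)) = ceil(13.1674) = 14 bits


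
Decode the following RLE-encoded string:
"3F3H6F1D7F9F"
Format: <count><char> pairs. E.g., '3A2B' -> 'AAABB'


Expanding each <count><char> pair:
  3F -> 'FFF'
  3H -> 'HHH'
  6F -> 'FFFFFF'
  1D -> 'D'
  7F -> 'FFFFFFF'
  9F -> 'FFFFFFFFF'

Decoded = FFFHHHFFFFFFDFFFFFFFFFFFFFFFF


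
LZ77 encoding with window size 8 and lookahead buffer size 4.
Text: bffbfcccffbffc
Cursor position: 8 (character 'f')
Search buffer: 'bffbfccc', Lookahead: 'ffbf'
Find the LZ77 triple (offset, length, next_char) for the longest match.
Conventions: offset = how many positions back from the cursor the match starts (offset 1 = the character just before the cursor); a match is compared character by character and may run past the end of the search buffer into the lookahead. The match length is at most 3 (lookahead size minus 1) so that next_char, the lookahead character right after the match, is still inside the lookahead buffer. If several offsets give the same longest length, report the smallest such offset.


Try each offset into the search buffer:
  offset=1 (pos 7, char 'c'): match length 0
  offset=2 (pos 6, char 'c'): match length 0
  offset=3 (pos 5, char 'c'): match length 0
  offset=4 (pos 4, char 'f'): match length 1
  offset=5 (pos 3, char 'b'): match length 0
  offset=6 (pos 2, char 'f'): match length 1
  offset=7 (pos 1, char 'f'): match length 3
  offset=8 (pos 0, char 'b'): match length 0
Longest match has length 3 at offset 7.
next_char = character at position 8 + 3 = 11 -> 'f'

Best match: offset=7, length=3 (matching 'ffb' starting at position 1)
LZ77 triple: (7, 3, 'f')


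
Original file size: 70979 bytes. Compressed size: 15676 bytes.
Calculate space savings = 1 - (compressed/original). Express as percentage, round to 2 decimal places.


ratio = compressed/original = 15676/70979 = 0.220854
savings = 1 - ratio = 1 - 0.220854 = 0.779146
as a percentage: 0.779146 * 100 = 77.91%

Space savings = 1 - 15676/70979 = 77.91%
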